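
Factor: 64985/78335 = 41^1*317^1*15667^( - 1) = 12997/15667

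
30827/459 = 67 + 74/459 = 67.16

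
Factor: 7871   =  17^1*463^1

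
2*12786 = 25572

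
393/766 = 393/766 = 0.51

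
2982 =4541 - 1559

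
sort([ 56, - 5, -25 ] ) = [ - 25, - 5, 56 ] 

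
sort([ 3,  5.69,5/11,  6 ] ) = [ 5/11, 3, 5.69 , 6] 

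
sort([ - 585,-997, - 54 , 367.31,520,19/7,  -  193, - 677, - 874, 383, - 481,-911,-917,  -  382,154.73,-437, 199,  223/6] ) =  [ - 997,  -  917, - 911,  -  874,  -  677,  -  585, - 481, - 437, - 382, - 193, - 54, 19/7,223/6,154.73, 199, 367.31,383,520 ]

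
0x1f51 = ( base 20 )100H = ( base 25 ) ckh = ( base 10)8017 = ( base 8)17521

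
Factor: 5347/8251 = 37^( - 1 )*223^(-1) * 5347^1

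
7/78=7/78 = 0.09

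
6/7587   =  2/2529= 0.00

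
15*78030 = 1170450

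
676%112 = 4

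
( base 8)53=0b101011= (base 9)47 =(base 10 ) 43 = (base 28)1f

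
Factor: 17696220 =2^2 * 3^1*5^1*19^3 * 43^1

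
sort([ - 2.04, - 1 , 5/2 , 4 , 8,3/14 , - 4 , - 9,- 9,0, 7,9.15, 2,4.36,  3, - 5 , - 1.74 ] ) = [ - 9, - 9, - 5 ,- 4, - 2.04,- 1.74 , - 1,0 , 3/14,2,5/2 , 3 , 4,4.36,  7 , 8 , 9.15 ]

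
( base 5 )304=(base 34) 2B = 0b1001111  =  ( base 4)1033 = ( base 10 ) 79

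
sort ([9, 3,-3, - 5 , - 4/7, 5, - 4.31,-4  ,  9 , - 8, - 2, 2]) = [ - 8, - 5, - 4.31, -4, - 3, - 2, - 4/7, 2, 3,5, 9, 9]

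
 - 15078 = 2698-17776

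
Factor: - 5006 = -2^1 * 2503^1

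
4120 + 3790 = 7910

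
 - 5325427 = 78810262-84135689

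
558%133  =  26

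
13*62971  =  818623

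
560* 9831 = 5505360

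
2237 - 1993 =244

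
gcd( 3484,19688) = 4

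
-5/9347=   -  5/9347 = -0.00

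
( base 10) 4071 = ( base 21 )94I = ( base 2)111111100111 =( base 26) 60F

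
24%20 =4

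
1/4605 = 1/4605= 0.00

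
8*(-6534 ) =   -  52272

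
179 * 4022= 719938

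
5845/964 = 6+61/964 = 6.06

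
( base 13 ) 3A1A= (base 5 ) 231204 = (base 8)20160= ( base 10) 8304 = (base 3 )102101120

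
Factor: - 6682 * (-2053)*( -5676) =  - 77864196696= - 2^3*3^1* 11^1 * 13^1*43^1*257^1*2053^1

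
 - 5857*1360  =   - 7965520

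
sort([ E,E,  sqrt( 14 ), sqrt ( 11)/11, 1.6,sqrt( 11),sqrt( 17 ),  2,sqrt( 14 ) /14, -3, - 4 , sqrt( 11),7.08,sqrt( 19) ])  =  [-4,- 3, sqrt(14)/14,sqrt(11)/11,1.6,2 , E,E,sqrt( 11 ),sqrt(11),sqrt(14),sqrt(17),sqrt(19) , 7.08]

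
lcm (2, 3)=6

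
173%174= 173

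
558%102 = 48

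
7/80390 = 7/80390 = 0.00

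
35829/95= 35829/95 =377.15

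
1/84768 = 1/84768 = 0.00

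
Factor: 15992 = 2^3*1999^1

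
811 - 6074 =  - 5263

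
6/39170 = 3/19585 = 0.00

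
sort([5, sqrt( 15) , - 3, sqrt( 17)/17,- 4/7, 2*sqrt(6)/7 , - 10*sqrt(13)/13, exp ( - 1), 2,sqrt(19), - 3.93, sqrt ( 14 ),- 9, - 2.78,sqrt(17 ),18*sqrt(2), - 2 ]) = [ - 9, - 3.93, - 3, - 2.78, - 10*sqrt(13)/13, - 2, - 4/7, sqrt( 17)/17,  exp(  -  1),2*sqrt( 6) /7,2,sqrt( 14 ),sqrt (15),  sqrt( 17 ) , sqrt(19),  5,18*sqrt(2 )]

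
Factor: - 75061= - 7^1*10723^1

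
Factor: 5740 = 2^2 * 5^1 *7^1 * 41^1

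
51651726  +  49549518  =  101201244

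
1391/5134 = 1391/5134 = 0.27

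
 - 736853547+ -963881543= - 1700735090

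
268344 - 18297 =250047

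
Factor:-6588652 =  - 2^2*7^1 * 235309^1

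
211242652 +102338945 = 313581597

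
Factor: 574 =2^1 * 7^1*41^1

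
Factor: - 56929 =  - 56929^1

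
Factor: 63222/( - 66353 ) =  - 2^1 * 3^1 * 7^( - 1)*41^1*257^1 * 9479^( - 1) 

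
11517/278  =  11517/278 = 41.43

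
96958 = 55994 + 40964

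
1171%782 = 389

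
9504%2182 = 776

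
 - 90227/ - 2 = 90227/2 = 45113.50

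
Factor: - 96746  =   - 2^1* 13^1*61^2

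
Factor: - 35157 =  - 3^1*11719^1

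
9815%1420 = 1295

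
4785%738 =357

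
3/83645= 3/83645 = 0.00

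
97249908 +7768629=105018537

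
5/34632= 5/34632 = 0.00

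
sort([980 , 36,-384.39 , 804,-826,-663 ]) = [  -  826,  -  663, - 384.39,36,804, 980 ] 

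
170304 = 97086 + 73218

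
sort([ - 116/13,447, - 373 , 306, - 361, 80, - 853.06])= [ - 853.06, - 373, - 361,-116/13,  80,306,  447]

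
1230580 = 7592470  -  6361890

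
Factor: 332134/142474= 11^1*31^1*487^1*71237^( - 1)=   166067/71237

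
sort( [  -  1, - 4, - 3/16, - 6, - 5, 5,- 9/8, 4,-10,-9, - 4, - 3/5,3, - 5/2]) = [ - 10, - 9, - 6, - 5, - 4,  -  4,-5/2, - 9/8 , - 1, - 3/5, - 3/16, 3 , 4, 5]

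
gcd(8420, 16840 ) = 8420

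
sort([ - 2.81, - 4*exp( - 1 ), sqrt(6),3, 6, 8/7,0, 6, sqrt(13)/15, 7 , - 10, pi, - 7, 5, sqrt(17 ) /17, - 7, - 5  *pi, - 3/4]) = [ - 5*pi, - 10, - 7,  -  7, - 2.81,-4*exp( - 1 ), - 3/4,0, sqrt( 13 ) /15, sqrt(17)/17 , 8/7 , sqrt(6 ), 3, pi,  5,  6, 6, 7 ]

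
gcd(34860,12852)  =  84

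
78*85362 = 6658236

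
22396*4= 89584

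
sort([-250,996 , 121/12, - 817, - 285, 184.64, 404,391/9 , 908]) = [ - 817, - 285, - 250, 121/12,391/9,184.64,  404,  908,996]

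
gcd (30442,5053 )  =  31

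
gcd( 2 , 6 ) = 2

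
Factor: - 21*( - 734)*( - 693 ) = -10681902 = - 2^1 * 3^3 * 7^2*11^1*367^1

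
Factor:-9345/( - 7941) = 3115/2647 = 5^1 * 7^1*89^1 * 2647^ (-1)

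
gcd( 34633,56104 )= 1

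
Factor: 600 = 2^3 * 3^1*5^2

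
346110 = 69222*5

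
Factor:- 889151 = - 17^1*193^1*271^1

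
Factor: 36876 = 2^2*3^1*7^1*439^1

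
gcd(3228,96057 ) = 3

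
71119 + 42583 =113702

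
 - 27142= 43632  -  70774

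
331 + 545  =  876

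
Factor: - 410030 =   -  2^1*5^1*131^1*313^1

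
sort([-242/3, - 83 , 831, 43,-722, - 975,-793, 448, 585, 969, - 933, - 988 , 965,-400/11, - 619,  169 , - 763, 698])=[ - 988, - 975, - 933,- 793, - 763, - 722, - 619, - 83, - 242/3, - 400/11, 43,  169, 448, 585, 698, 831, 965, 969] 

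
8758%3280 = 2198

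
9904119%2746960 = 1663239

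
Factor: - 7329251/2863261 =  - 139^(-1)*20599^( - 1)*7329251^1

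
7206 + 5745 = 12951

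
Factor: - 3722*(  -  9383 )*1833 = 64014823158 = 2^1*3^1*11^1*13^1*47^1*853^1*1861^1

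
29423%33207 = 29423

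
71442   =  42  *1701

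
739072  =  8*92384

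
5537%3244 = 2293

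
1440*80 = 115200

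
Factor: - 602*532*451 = -2^3 * 7^2*11^1* 19^1*41^1*43^1=- 144439064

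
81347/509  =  81347/509  =  159.82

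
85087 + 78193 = 163280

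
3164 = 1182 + 1982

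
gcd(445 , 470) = 5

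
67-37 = 30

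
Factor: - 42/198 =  - 7/33 = -  3^( - 1)*7^1*11^( - 1)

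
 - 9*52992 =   -  476928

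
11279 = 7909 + 3370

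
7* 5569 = 38983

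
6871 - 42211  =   - 35340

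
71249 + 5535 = 76784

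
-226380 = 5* (-45276) 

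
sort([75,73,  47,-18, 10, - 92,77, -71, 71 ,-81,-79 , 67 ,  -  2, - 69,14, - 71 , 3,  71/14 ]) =[  -  92,  -  81,-79, - 71,  -  71, - 69, - 18,-2,  3 , 71/14, 10, 14,47,67,71,73,75,77]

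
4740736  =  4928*962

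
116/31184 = 29/7796 = 0.00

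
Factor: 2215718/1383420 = 1107859/691710 = 2^( - 1 )  *3^ ( -1 )*5^( -1 )*53^1*20903^1*23057^( -1)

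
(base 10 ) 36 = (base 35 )11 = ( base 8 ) 44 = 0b100100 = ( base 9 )40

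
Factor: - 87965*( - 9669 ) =3^1  *5^1*11^1*73^1*241^1*293^1 = 850533585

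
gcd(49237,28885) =53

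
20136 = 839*24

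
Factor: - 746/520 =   -  373/260 = -  2^( - 2)*5^( - 1 ) *13^( - 1)*373^1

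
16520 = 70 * 236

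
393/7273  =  393/7273  =  0.05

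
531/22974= 177/7658 = 0.02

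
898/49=898/49  =  18.33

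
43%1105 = 43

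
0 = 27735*0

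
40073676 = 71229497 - 31155821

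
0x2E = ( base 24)1m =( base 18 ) 2a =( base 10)46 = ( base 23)20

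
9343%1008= 271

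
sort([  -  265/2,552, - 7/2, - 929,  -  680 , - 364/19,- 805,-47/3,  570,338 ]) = [ - 929, - 805,  -  680, - 265/2, - 364/19,  -  47/3  ,  -  7/2 , 338,552, 570]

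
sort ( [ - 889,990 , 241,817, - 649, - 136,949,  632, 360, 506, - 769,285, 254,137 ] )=[ - 889, - 769,  -  649, - 136,137,241,254,285,360, 506, 632,817,949,990]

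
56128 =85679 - 29551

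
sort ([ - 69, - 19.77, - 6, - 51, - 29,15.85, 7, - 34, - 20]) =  [ - 69, - 51,  -  34, - 29, - 20, - 19.77,- 6,7, 15.85 ]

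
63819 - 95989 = - 32170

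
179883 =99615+80268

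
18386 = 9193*2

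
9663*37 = 357531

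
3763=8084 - 4321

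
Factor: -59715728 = -2^4 * 23^1*263^1 * 617^1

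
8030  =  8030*1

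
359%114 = 17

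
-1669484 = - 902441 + -767043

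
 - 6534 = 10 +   -  6544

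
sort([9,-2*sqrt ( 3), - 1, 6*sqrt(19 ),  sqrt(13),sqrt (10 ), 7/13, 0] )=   [  -  2*sqrt(  3 ),  -  1, 0, 7/13, sqrt(10 ),sqrt (13 ), 9, 6*sqrt (19)]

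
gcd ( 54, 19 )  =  1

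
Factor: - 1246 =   -  2^1*7^1*89^1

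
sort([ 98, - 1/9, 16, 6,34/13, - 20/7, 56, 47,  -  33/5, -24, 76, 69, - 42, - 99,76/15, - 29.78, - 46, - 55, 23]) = [ - 99 , - 55, - 46,-42 ,- 29.78, - 24,-33/5, - 20/7, - 1/9, 34/13, 76/15, 6, 16 , 23, 47, 56, 69,  76, 98]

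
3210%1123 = 964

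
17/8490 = 17/8490 = 0.00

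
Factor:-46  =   -2^1*23^1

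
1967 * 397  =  780899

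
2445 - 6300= - 3855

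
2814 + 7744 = 10558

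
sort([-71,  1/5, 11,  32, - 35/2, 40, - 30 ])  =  [ - 71, -30,-35/2,1/5 , 11, 32 , 40 ]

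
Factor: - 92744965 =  - 5^1* 53^1 *349981^1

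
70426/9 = 7825  +  1/9  =  7825.11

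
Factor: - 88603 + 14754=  - 73849=- 73849^1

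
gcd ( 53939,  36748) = 1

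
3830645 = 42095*91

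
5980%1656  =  1012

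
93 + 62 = 155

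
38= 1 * 38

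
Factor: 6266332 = 2^2*1566583^1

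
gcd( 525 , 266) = 7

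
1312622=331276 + 981346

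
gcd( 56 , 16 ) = 8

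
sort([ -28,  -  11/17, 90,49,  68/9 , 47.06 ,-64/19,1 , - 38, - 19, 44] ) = [ - 38, - 28, - 19, - 64/19, - 11/17,1,  68/9, 44,47.06, 49,  90 ]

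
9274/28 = 4637/14= 331.21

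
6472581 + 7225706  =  13698287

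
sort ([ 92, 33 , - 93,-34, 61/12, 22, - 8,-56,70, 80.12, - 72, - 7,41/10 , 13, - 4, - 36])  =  [ - 93, - 72,-56, - 36, - 34, - 8, - 7, - 4, 41/10, 61/12, 13,22, 33,70, 80.12,92 ]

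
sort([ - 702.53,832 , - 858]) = [ - 858 ,- 702.53,  832 ]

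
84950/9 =9438 + 8/9 =9438.89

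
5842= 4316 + 1526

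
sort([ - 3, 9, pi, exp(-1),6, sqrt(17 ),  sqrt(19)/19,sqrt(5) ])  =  [ - 3,sqrt( 19)/19,exp( - 1),sqrt(5), pi, sqrt( 17), 6,9] 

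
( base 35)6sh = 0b10000010011011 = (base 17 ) 1bf0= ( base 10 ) 8347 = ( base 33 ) 7LV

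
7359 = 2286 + 5073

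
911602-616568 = 295034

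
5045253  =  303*16651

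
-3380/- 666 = 5+25/333=5.08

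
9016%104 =72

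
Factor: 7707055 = 5^1 * 499^1 * 3089^1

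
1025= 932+93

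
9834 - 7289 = 2545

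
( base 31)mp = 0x2c3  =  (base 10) 707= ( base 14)387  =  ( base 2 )1011000011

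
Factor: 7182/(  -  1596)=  - 9/2 = - 2^( - 1)*3^2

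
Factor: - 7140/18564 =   -  5^1*13^ ( - 1) = - 5/13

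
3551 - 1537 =2014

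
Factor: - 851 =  - 23^1*37^1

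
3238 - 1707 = 1531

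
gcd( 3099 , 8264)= 1033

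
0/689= 0  =  0.00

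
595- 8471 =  - 7876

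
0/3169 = 0 = 0.00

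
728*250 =182000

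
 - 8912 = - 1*8912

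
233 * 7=1631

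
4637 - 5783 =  - 1146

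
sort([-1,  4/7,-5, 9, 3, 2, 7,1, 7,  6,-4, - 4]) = [-5,-4, - 4, - 1,4/7, 1, 2, 3, 6, 7,7 , 9]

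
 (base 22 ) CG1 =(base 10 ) 6161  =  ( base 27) 8c5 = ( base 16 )1811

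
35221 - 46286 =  - 11065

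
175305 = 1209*145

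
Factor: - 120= - 2^3*3^1 * 5^1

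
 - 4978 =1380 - 6358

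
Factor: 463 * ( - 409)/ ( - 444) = 189367/444 = 2^( -2)*3^( - 1)*37^( - 1) * 409^1 * 463^1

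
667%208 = 43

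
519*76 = 39444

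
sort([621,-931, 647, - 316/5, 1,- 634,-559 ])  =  [ - 931 , - 634, - 559, - 316/5, 1,621, 647] 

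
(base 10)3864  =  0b111100011000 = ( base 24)6H0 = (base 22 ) 7le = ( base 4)330120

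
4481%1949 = 583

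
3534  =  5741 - 2207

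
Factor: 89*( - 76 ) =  - 2^2*19^1*89^1 = - 6764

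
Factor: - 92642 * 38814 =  - 3595806588 = - 2^2*3^1 * 11^1*4211^1*6469^1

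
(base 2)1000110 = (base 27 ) 2G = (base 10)70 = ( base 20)3A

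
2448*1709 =4183632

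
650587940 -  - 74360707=724948647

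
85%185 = 85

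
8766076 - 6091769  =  2674307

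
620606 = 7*88658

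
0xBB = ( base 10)187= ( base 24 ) 7J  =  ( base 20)97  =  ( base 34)5h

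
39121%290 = 261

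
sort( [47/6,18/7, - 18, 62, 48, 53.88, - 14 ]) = [ - 18, - 14,18/7,47/6,48,53.88,62] 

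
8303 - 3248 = 5055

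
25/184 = 25/184 = 0.14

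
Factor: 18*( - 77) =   -  2^1*3^2*7^1*11^1 = - 1386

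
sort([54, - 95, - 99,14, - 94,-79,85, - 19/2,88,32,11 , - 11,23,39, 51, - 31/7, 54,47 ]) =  [-99, - 95 , - 94, - 79, - 11, -19/2, - 31/7,11 , 14,23,32,39,47,51,54,54,85,88 ]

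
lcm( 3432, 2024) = 78936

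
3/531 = 1/177= 0.01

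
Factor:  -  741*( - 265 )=3^1 * 5^1 * 13^1*19^1 * 53^1 =196365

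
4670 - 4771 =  - 101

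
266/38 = 7 = 7.00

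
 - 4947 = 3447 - 8394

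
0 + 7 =7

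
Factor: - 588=  -  2^2*3^1*7^2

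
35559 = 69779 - 34220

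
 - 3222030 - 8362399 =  - 11584429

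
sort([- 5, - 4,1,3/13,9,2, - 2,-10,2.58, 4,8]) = [  -  10 , - 5, - 4, - 2,3/13, 1, 2, 2.58,  4, 8 , 9]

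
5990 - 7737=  - 1747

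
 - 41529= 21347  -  62876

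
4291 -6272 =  - 1981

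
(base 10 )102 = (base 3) 10210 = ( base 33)33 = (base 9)123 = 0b1100110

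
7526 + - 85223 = - 77697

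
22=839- 817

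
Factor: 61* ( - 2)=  - 2^1*61^1 =- 122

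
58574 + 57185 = 115759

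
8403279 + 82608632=91011911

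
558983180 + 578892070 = 1137875250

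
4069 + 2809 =6878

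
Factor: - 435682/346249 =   -  2^1*13^2*47^( - 1)  *53^(  -  1) * 139^( - 1)* 1289^1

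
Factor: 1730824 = 2^3*19^1*59^1*193^1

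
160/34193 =160/34193 = 0.00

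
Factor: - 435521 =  - 457^1*953^1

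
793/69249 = 793/69249 = 0.01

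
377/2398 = 377/2398 = 0.16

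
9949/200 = 9949/200  =  49.74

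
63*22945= 1445535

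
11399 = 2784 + 8615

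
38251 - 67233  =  -28982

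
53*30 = 1590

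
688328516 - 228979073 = 459349443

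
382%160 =62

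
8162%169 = 50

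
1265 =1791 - 526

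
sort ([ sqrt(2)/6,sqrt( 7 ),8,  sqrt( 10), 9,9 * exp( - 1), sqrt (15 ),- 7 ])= [  -  7, sqrt( 2 )/6,sqrt( 7), sqrt( 10 ),9*exp( - 1),  sqrt( 15 ), 8, 9]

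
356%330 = 26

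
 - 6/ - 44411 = 6/44411 = 0.00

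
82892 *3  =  248676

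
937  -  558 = 379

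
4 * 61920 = 247680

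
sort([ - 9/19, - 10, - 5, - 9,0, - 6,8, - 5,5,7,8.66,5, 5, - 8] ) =[-10, - 9, - 8, - 6, - 5, - 5, - 9/19 , 0,5, 5, 5,7,8,8.66]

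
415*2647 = 1098505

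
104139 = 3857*27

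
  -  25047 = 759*( - 33) 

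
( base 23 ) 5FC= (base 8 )5672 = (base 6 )21522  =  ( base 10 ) 3002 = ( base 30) 3A2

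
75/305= 15/61 = 0.25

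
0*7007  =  0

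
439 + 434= 873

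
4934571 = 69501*71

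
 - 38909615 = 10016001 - 48925616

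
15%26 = 15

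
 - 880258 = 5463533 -6343791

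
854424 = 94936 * 9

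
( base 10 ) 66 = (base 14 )4a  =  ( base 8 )102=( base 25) 2g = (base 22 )30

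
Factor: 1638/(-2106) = -7/9 = - 3^(-2)*7^1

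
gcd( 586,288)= 2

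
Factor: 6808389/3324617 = 3^1*7^1*101^( - 1)*32917^(  -  1)*324209^1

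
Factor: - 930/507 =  -310/169 =- 2^1*5^1*13^(-2 )*31^1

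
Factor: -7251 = - 3^1*2417^1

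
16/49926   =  8/24963= 0.00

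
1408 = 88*16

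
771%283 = 205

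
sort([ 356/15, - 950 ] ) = [ - 950,356/15]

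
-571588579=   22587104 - 594175683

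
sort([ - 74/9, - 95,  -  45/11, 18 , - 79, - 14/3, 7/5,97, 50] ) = [-95,-79, - 74/9 ,  -  14/3, - 45/11, 7/5, 18,  50,97 ]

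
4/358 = 2/179 = 0.01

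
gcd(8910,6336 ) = 198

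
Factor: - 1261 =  - 13^1*97^1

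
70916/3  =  23638 + 2/3 = 23638.67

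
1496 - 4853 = -3357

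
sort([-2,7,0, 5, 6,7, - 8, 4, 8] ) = [ - 8, - 2 , 0, 4, 5, 6, 7,7,8]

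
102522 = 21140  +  81382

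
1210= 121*10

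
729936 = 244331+485605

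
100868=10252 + 90616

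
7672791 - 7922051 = -249260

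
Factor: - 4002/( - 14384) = 2^(- 3) * 3^1*23^1 *31^( - 1 )=69/248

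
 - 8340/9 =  - 2780/3 = -926.67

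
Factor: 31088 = 2^4*29^1 * 67^1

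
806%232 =110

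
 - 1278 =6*(-213)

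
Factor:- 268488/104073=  - 2^3 * 3^2*11^1*307^ ( - 1 ) = -792/307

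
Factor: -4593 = -3^1*1531^1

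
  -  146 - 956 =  - 1102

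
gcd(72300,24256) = 4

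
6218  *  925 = 5751650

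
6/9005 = 6/9005= 0.00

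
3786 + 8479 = 12265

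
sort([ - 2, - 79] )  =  [ - 79, - 2 ] 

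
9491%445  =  146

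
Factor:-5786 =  - 2^1*11^1*263^1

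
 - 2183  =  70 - 2253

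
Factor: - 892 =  - 2^2*223^1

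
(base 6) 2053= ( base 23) K5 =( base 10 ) 465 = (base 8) 721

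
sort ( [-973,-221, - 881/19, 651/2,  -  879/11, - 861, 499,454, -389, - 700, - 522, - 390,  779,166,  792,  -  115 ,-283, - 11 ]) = [-973,  -  861,-700,-522, - 390, -389, - 283,  -  221, -115, - 879/11, - 881/19, - 11,166,651/2,454,499,779,792]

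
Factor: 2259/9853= 3^2*59^(-1)*167^( - 1)*251^1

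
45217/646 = 45217/646 = 70.00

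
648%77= 32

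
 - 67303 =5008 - 72311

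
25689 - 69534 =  - 43845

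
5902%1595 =1117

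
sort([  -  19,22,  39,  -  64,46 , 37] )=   [-64,  -  19 , 22,  37,39,  46] 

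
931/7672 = 133/1096 = 0.12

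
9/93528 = 1/10392 = 0.00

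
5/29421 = 5/29421 = 0.00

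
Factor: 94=2^1*47^1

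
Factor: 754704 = 2^4*3^3*1747^1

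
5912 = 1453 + 4459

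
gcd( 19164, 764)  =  4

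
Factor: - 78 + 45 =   -  33 = - 3^1*11^1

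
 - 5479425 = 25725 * ( - 213)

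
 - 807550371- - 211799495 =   -  595750876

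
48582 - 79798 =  - 31216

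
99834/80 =1247 + 37/40= 1247.92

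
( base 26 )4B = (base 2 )1110011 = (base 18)67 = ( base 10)115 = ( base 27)47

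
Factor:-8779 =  - 8779^1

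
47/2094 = 47/2094 = 0.02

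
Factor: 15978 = 2^1*3^1* 2663^1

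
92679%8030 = 4349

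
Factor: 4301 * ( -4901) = -21079201 = - 11^1*13^2* 17^1*23^1*29^1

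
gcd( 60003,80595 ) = 9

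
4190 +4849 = 9039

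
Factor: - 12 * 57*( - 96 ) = 65664 = 2^7*3^3*19^1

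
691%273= 145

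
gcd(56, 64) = 8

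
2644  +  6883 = 9527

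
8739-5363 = 3376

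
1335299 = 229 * 5831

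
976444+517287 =1493731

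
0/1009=0 = 0.00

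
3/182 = 3/182 = 0.02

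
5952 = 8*744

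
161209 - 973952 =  - 812743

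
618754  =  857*722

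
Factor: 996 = 2^2*3^1*83^1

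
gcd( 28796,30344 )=4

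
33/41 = 33/41 =0.80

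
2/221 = 2/221 = 0.01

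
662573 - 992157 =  - 329584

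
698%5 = 3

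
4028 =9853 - 5825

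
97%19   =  2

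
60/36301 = 60/36301= 0.00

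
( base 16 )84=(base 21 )66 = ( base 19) 6I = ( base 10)132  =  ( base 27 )4O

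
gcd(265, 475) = 5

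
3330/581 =5 + 425/581 = 5.73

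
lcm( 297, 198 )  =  594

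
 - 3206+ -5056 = - 8262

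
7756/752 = 10 + 59/188 = 10.31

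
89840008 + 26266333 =116106341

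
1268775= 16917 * 75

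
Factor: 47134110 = 2^1*3^1*5^1*1571137^1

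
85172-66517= 18655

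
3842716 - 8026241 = - 4183525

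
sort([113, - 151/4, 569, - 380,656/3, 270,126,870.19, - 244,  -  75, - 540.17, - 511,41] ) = [-540.17, - 511, - 380 , - 244, - 75,-151/4,41,113, 126,656/3,270, 569,870.19] 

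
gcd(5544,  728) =56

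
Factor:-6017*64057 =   -  385430969 = -7^1* 11^1 * 547^1*9151^1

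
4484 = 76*59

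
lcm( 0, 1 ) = 0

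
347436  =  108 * 3217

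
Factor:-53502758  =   - 2^1*53^1*131^1 * 3853^1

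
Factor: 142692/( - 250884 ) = -3^ ( - 2) * 11^1*  47^1 * 101^( - 1)= - 517/909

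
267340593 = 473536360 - 206195767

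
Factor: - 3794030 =-2^1*5^1*461^1*823^1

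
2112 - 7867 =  - 5755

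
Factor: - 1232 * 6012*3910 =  - 28960525440 = - 2^7*  3^2*5^1 * 7^1*11^1*17^1*  23^1*167^1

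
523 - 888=-365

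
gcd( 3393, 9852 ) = 3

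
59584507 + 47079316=106663823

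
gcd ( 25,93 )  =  1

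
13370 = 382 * 35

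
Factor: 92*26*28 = 2^5*7^1 *13^1 * 23^1 = 66976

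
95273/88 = 1082  +  57/88 = 1082.65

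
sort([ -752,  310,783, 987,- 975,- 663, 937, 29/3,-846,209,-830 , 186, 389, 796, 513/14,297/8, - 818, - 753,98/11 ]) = [  -  975, - 846, - 830, - 818, - 753, - 752, - 663,98/11, 29/3,513/14,  297/8,  186,209, 310,389,  783,796, 937, 987]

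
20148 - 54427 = -34279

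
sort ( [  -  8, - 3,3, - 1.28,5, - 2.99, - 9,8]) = [ - 9, - 8, - 3, - 2.99,-1.28, 3 , 5, 8] 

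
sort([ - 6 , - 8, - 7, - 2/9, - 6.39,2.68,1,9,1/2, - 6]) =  [ - 8, - 7 , - 6.39, - 6, - 6, -2/9, 1/2,1 , 2.68, 9] 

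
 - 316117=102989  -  419106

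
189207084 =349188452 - 159981368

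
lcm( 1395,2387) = 107415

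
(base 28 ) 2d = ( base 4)1011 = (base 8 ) 105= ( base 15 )49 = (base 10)69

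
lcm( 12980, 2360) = 25960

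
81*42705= 3459105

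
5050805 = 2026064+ 3024741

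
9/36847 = 9/36847 = 0.00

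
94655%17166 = 8825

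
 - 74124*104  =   - 7708896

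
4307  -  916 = 3391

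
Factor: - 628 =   -  2^2 * 157^1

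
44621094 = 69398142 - 24777048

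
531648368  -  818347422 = -286699054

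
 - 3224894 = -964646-2260248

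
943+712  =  1655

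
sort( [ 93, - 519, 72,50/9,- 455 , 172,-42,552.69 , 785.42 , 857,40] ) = [ - 519, - 455 , - 42,50/9,40,72,  93, 172,  552.69,785.42, 857 ] 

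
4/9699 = 4/9699 =0.00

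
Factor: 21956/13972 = 7^( - 1)* 11^1 =11/7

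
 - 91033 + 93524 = 2491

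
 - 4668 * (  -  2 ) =9336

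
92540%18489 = 95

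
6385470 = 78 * 81865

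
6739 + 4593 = 11332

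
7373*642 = 4733466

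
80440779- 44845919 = 35594860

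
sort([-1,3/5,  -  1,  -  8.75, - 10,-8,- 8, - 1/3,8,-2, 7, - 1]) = [ - 10,-8.75, - 8, - 8, - 2, - 1, - 1, - 1, - 1/3,3/5,  7, 8 ]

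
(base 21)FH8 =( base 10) 6980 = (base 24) C2K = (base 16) 1b44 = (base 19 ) 1067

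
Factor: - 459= -3^3*17^1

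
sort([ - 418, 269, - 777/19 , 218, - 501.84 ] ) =[ - 501.84 , - 418,-777/19, 218,269]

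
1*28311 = 28311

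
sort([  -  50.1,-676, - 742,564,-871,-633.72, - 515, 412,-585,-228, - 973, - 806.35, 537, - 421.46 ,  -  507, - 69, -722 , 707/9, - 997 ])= [ - 997,  -  973,- 871, - 806.35, - 742, - 722, - 676, - 633.72,  -  585,-515, - 507 , - 421.46 , - 228, - 69, - 50.1,707/9,412,537, 564]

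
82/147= 82/147 = 0.56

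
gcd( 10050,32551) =1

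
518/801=518/801 =0.65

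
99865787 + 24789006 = 124654793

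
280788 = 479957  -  199169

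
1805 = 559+1246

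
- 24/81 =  - 8/27=-0.30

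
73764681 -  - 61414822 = 135179503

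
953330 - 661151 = 292179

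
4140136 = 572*7238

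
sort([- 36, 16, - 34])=[  -  36, - 34,16]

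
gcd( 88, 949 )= 1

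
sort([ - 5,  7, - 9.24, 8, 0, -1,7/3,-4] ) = [ - 9.24, - 5, - 4, - 1, 0,7/3, 7,8 ]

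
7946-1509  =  6437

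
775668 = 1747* 444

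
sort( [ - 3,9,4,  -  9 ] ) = [-9, - 3,4, 9]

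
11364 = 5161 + 6203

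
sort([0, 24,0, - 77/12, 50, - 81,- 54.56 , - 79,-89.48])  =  [-89.48, - 81, - 79,  -  54.56,  -  77/12,  0, 0, 24, 50 ]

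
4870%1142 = 302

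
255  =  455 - 200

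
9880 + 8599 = 18479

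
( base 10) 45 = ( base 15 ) 30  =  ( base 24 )1L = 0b101101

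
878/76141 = 878/76141 = 0.01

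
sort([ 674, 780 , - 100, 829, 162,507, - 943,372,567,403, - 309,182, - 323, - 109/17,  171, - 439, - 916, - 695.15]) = [  -  943,-916, - 695.15, - 439,- 323, - 309,-100,  -  109/17,  162,171 , 182,372 , 403,507  ,  567, 674,780,829]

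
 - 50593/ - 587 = 50593/587=86.19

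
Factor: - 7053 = -3^1*2351^1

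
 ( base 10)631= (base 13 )397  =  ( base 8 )1167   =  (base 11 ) 524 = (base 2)1001110111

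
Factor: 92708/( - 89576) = -23177/22394  =  - 2^( - 1 )*7^2*11^1*43^1 * 11197^( - 1 ) 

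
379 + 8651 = 9030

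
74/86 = 37/43 = 0.86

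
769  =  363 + 406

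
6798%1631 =274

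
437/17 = 25 + 12/17 =25.71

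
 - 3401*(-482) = 1639282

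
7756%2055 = 1591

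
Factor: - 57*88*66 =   -  331056 = - 2^4*3^2*11^2*19^1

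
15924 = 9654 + 6270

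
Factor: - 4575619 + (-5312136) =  - 9887755 = - 5^1*1977551^1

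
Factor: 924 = 2^2*3^1*7^1* 11^1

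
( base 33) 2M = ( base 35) 2i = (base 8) 130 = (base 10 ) 88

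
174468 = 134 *1302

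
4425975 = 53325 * 83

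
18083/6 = 18083/6 =3013.83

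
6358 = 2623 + 3735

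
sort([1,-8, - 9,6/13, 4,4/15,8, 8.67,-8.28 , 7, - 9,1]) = [  -  9,-9, - 8.28, - 8,4/15,6/13, 1 , 1,4,7,8,8.67]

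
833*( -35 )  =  -29155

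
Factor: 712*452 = 321824 = 2^5 * 89^1*113^1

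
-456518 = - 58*7871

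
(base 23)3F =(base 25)39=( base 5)314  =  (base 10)84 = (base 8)124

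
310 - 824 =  - 514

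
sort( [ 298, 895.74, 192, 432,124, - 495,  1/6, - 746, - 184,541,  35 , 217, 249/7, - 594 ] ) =[ - 746,- 594, - 495, - 184,1/6,35,249/7,124,192,217,298, 432,541,895.74] 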